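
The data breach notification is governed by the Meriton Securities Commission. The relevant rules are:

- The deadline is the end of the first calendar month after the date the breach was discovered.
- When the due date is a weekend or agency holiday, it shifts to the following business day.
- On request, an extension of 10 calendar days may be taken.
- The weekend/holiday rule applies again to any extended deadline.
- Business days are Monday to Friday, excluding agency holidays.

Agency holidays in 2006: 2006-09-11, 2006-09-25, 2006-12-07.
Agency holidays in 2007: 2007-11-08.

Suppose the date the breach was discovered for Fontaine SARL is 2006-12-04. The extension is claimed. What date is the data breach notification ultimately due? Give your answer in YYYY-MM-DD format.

The first month after 2006-12-04 is January 2007, whose last day is 2007-01-31.
2007-01-31 (Wednesday) is already a business day.
With the 10-day extension, 2007-01-31 becomes 2007-02-10.
2007-02-10 falls on a Saturday. Rolling to the next business day gives 2007-02-12, a Monday.
The final due date is 2007-02-12.

2007-02-12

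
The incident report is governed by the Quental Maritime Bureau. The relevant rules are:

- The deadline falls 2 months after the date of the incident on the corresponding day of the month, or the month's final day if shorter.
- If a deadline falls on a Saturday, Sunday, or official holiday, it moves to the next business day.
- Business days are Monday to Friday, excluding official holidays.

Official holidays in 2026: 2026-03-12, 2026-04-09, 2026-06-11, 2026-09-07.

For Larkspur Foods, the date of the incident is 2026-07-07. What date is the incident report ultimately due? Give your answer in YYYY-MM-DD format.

2026-09-08

2 months from 2026-07-07 is 2026-09-07.
2026-09-07 falls on a listed holiday. Rolling to the next business day gives 2026-09-08, a Tuesday.
Deadline: 2026-09-08.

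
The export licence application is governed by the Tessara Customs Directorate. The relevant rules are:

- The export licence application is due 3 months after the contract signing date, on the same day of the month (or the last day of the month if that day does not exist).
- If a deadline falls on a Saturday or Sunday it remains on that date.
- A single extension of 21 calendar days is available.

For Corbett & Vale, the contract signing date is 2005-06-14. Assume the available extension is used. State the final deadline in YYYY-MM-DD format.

2005-10-05

Moving 3 months forward from 2005-06-14 on the corresponding day gives 2005-09-14.
2005-09-14 falls on a Wednesday. The rules make no weekend/holiday allowance, so it remains 2005-09-14.
The 21-calendar-day extension moves the deadline from 2005-09-14 to 2005-10-05.
No adjustment is made for weekends or holidays, so 2005-10-05 stands.
The final due date is 2005-10-05.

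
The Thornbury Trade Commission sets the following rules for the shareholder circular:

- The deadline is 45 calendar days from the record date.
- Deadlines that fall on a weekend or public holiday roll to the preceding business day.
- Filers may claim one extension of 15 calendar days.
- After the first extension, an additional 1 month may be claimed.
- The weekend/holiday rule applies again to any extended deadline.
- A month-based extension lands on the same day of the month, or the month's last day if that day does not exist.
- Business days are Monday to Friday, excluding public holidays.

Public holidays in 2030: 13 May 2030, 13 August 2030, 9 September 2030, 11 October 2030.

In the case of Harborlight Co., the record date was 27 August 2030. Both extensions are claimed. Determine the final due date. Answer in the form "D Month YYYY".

25 November 2030

Trigger date 27 August 2030 + 45 calendar days = 11 October 2030.
11 October 2030 falls on a listed holiday. Rolling to the preceding business day gives 10 October 2030, a Thursday.
Applying the 15-calendar-day extension: 10 October 2030 + 15 days = 25 October 2030.
Since 25 October 2030 is a Friday and not a holiday, the date is unchanged.
Applying the 1 month extension: 1 month after 25 October 2030 is 25 November 2030.
25 November 2030 (Monday) is already a business day.
Deadline: 25 November 2030.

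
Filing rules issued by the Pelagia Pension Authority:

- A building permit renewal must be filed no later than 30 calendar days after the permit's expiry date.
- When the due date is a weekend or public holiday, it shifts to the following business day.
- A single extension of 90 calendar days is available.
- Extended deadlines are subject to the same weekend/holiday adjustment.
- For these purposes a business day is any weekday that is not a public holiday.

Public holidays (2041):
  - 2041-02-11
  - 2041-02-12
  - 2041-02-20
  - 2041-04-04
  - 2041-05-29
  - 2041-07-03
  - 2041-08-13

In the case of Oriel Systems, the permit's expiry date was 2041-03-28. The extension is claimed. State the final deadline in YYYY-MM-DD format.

From 2041-03-28, 30 calendar days later is 2041-04-27.
2041-04-27 falls on a Saturday. Rolling to the next business day gives 2041-04-29, a Monday.
The 90-calendar-day extension moves the deadline from 2041-04-29 to 2041-07-28.
2041-07-28 is a Sunday, so it moves to the next business day, 2041-07-29 (Monday).
So the filing is due 2041-07-29.

2041-07-29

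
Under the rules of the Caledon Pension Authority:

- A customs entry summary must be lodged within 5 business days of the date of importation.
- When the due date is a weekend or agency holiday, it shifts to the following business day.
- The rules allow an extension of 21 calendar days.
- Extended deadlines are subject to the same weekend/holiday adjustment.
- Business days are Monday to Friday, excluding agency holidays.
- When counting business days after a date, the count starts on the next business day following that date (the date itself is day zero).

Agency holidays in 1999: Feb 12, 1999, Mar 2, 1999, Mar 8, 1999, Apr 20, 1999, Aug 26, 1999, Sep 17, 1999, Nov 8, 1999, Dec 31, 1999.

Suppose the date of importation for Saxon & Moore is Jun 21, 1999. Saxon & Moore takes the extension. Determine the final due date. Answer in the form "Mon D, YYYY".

Jul 19, 1999

5 business days after Jun 21, 1999, excluding weekends and holidays, is Jun 28, 1999.
Jun 28, 1999 falls on a Monday, which is a business day, so no adjustment is needed.
Add the 21 calendar-day extension to Jun 28, 1999: Jul 19, 1999.
Jul 19, 1999 is a Monday and not a listed holiday, so it stands.
Deadline: Jul 19, 1999.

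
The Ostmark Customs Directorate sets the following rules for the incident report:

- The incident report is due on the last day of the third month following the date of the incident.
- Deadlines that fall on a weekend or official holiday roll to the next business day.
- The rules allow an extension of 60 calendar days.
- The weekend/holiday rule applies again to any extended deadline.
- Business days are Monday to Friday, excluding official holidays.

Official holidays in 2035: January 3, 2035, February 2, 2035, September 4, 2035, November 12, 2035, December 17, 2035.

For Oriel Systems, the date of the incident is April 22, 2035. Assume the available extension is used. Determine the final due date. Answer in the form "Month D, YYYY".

3 months after April 22, 2035 falls in July 2035; the last day of that month is July 31, 2035.
July 31, 2035 falls on a Tuesday, which is a business day, so no adjustment is needed.
Add the 60 calendar-day extension to July 31, 2035: September 29, 2035.
September 29, 2035 is a Saturday; the next business day is October 1, 2035 (Monday).
Final deadline: October 1, 2035.

October 1, 2035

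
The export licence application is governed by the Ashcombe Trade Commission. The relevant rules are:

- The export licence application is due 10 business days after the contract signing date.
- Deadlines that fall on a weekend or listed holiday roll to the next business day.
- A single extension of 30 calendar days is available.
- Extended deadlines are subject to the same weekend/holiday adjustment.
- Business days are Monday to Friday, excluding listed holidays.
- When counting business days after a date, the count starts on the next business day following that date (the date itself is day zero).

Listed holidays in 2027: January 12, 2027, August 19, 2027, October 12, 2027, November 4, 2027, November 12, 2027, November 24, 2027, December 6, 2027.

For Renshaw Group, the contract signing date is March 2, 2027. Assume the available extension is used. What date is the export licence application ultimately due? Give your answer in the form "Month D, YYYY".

Starting the day after March 2, 2027 and counting 10 business days lands on March 16, 2027.
March 16, 2027 (Tuesday) is already a business day.
Applying the 30-calendar-day extension: March 16, 2027 + 30 days = April 15, 2027.
April 15, 2027 (Thursday) is already a business day.
The final due date is April 15, 2027.

April 15, 2027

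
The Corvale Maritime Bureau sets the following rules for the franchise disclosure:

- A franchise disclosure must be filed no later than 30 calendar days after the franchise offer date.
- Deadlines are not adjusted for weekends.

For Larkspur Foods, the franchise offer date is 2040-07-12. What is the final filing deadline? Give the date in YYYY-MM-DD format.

2040-08-11

Trigger date 2040-07-12 + 30 calendar days = 2040-08-11.
2040-08-11 falls on a Saturday. The rules make no weekend/holiday allowance, so it remains 2040-08-11.
So the filing is due 2040-08-11.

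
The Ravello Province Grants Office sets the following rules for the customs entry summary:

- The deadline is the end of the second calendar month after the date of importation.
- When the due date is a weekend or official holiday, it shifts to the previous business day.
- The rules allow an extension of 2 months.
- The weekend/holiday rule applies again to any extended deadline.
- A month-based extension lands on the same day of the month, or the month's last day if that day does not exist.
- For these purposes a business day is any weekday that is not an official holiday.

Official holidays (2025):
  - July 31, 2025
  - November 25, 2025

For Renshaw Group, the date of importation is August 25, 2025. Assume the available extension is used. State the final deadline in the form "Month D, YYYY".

2 months after August 25, 2025 falls in October 2025; the last day of that month is October 31, 2025.
October 31, 2025 is a Friday and not a listed holiday, so it stands.
The 2 months extension carries October 31, 2025 to December 31, 2025.
Since December 31, 2025 is a Wednesday and not a holiday, the date is unchanged.
So the filing is due December 31, 2025.

December 31, 2025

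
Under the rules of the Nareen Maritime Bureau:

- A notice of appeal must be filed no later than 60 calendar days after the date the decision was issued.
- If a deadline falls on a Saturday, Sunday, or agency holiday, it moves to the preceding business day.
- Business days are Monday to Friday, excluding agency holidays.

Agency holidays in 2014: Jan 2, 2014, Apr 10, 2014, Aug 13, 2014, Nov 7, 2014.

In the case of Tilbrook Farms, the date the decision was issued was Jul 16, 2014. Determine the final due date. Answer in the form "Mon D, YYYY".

Sep 12, 2014

From Jul 16, 2014, 60 calendar days later is Sep 14, 2014.
Because Sep 14, 2014 is a Sunday, the deadline becomes Sep 12, 2014 (Friday).
Deadline: Sep 12, 2014.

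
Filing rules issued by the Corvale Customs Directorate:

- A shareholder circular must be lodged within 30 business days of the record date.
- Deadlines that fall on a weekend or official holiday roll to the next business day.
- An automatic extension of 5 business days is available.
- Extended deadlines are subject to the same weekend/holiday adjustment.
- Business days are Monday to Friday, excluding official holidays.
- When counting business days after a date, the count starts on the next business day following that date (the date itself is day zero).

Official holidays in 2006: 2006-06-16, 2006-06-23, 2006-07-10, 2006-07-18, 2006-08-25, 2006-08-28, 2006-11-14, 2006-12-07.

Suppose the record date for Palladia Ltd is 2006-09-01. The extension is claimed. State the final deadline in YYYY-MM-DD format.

2006-10-20

Starting the day after 2006-09-01 and counting 30 business days lands on 2006-10-13.
2006-10-13 (Friday) is already a business day.
Counting 5 further business days from 2006-10-13 reaches 2006-10-20.
2006-10-20 is a Friday and not a listed holiday, so it stands.
The final due date is 2006-10-20.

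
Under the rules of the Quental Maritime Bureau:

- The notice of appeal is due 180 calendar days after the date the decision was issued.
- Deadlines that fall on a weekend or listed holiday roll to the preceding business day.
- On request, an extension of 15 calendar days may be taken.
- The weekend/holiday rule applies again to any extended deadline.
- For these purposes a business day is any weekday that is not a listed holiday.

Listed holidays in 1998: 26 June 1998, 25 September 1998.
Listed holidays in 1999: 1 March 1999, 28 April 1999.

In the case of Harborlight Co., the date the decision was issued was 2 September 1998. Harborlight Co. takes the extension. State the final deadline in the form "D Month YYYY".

Trigger date 2 September 1998 + 180 calendar days = 1 March 1999.
1 March 1999 is a listed holiday, so it moves to the preceding business day, 26 February 1999 (Friday).
Applying the 15-calendar-day extension: 26 February 1999 + 15 days = 13 March 1999.
Because 13 March 1999 is a Saturday, the deadline becomes 12 March 1999 (Friday).
So the filing is due 12 March 1999.

12 March 1999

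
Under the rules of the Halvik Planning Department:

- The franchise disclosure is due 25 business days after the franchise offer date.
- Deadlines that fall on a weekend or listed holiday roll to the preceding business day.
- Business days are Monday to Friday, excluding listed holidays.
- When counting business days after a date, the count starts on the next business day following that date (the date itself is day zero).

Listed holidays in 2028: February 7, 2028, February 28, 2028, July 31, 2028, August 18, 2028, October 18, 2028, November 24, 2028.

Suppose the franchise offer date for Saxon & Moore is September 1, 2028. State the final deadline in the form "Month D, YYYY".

Starting the day after September 1, 2028 and counting 25 business days lands on October 6, 2028.
October 6, 2028 is a Friday and not a listed holiday, so it stands.
Deadline: October 6, 2028.

October 6, 2028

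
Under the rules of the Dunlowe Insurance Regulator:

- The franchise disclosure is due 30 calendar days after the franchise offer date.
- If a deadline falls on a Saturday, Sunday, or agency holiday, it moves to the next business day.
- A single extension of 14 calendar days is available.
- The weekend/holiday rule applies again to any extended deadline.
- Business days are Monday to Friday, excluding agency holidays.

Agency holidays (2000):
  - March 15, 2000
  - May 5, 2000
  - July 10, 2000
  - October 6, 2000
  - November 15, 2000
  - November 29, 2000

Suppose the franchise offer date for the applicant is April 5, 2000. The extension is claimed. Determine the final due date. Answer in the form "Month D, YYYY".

From April 5, 2000, 30 calendar days later is May 5, 2000.
Because May 5, 2000 is a listed holiday, the deadline becomes May 8, 2000 (Monday).
With the 14-day extension, May 8, 2000 becomes May 22, 2000.
May 22, 2000 is a Monday and not a listed holiday, so it stands.
Deadline: May 22, 2000.

May 22, 2000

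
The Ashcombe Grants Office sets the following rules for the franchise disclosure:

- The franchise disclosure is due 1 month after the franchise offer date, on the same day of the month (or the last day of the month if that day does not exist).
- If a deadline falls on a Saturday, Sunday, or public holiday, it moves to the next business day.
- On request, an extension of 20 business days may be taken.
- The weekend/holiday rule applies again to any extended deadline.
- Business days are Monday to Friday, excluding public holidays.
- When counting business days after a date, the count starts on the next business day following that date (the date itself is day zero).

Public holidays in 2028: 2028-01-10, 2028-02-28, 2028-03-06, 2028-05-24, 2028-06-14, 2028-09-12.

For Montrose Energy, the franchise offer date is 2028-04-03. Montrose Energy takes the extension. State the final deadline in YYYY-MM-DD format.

2028-06-01

Moving 1 month forward from 2028-04-03 on the corresponding day gives 2028-05-03.
Since 2028-05-03 is a Wednesday and not a holiday, the date is unchanged.
Counting 20 further business days from 2028-05-03 reaches 2028-06-01.
Since 2028-06-01 is a Thursday and not a holiday, the date is unchanged.
The final due date is 2028-06-01.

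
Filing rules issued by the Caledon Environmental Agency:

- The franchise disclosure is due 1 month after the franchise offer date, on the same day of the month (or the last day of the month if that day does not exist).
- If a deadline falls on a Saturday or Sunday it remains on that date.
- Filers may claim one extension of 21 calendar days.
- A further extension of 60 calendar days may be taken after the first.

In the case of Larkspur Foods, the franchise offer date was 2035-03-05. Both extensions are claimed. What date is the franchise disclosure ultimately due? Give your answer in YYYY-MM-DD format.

2035-06-25

1 month after 2035-03-05, on the same day of the month, is 2035-04-05.
No adjustment is made for weekends or holidays, so 2035-04-05 stands.
The 21-calendar-day extension moves the deadline from 2035-04-05 to 2035-04-26.
No adjustment is made for weekends or holidays, so 2035-04-26 stands.
Add the 60 calendar-day extension to 2035-04-26: 2035-06-25.
2035-06-25 falls on a Monday. The rules make no weekend/holiday allowance, so it remains 2035-06-25.
So the filing is due 2035-06-25.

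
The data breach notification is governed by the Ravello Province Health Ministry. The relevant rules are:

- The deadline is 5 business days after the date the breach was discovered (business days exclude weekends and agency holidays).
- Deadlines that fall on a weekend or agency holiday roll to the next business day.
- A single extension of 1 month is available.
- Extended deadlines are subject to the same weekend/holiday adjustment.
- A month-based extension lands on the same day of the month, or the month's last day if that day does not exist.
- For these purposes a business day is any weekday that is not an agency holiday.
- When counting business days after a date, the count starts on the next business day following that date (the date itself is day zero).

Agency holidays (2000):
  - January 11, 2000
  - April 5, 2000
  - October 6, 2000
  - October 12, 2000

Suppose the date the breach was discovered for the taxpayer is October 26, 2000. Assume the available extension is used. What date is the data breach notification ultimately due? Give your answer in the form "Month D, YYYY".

December 4, 2000

Starting the day after October 26, 2000 and counting 5 business days lands on November 2, 2000.
November 2, 2000 falls on a Thursday, which is a business day, so no adjustment is needed.
The 1 month extension carries November 2, 2000 to December 2, 2000.
Because December 2, 2000 is a Saturday, the deadline becomes December 4, 2000 (Monday).
Final deadline: December 4, 2000.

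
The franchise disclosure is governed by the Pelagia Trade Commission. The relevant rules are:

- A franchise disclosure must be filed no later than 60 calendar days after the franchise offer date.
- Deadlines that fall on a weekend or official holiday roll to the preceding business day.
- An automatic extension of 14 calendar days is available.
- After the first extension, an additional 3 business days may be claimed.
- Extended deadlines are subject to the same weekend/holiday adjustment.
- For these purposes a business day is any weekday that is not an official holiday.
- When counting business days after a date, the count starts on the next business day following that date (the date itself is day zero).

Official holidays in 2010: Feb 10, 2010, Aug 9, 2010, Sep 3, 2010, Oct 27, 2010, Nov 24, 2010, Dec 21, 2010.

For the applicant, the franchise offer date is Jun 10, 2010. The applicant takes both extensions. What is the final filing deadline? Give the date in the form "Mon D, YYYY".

From Jun 10, 2010, 60 calendar days later is Aug 9, 2010.
Aug 9, 2010 falls on a listed holiday. Rolling to the preceding business day gives Aug 6, 2010, a Friday.
With the 14-day extension, Aug 6, 2010 becomes Aug 20, 2010.
Aug 20, 2010 is a Friday and not a listed holiday, so it stands.
Applying the 3-business-day extension: 3 business days after Aug 20, 2010 is Aug 25, 2010.
Since Aug 25, 2010 is a Wednesday and not a holiday, the date is unchanged.
Deadline: Aug 25, 2010.

Aug 25, 2010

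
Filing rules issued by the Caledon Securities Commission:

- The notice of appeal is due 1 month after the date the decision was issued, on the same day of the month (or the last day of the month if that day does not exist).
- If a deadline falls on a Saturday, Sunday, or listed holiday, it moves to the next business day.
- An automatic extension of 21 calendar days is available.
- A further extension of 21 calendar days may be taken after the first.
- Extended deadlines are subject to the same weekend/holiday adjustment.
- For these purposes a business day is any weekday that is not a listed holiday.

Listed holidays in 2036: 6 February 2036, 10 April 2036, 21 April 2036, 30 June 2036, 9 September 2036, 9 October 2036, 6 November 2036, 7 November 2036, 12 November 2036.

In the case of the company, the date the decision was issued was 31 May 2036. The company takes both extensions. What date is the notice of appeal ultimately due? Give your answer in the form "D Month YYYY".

1 month after 31 May 2036, on the same day of the month, is 30 June 2036 (day 31 does not exist in June, so the month's last day is used).
30 June 2036 falls on a listed holiday. Rolling to the next business day gives 1 July 2036, a Tuesday.
With the 21-day extension, 1 July 2036 becomes 22 July 2036.
22 July 2036 falls on a Tuesday, which is a business day, so no adjustment is needed.
The 21-calendar-day extension moves the deadline from 22 July 2036 to 12 August 2036.
12 August 2036 (Tuesday) is already a business day.
So the filing is due 12 August 2036.

12 August 2036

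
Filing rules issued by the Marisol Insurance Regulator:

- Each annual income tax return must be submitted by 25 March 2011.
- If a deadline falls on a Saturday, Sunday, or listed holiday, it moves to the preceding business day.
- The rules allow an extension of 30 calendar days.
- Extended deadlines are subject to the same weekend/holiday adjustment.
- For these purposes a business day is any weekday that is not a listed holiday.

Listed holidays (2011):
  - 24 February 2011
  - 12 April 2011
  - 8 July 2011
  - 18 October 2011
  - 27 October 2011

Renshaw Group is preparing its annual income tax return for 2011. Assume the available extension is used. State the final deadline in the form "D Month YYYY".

22 April 2011

The statutory due date is 25 March 2011.
Since 25 March 2011 is a Friday and not a holiday, the date is unchanged.
Add the 30 calendar-day extension to 25 March 2011: 24 April 2011.
24 April 2011 is a Sunday, so it moves to the preceding business day, 22 April 2011 (Friday).
Final deadline: 22 April 2011.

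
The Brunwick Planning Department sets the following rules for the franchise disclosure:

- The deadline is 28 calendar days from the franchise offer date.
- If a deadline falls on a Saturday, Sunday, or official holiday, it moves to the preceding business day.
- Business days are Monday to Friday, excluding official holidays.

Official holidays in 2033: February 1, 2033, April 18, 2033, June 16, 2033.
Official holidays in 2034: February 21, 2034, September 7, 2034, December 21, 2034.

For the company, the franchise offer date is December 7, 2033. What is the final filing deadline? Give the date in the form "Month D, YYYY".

January 4, 2034

Adding 28 calendar days to December 7, 2033 gives January 4, 2034.
Since January 4, 2034 is a Wednesday and not a holiday, the date is unchanged.
So the filing is due January 4, 2034.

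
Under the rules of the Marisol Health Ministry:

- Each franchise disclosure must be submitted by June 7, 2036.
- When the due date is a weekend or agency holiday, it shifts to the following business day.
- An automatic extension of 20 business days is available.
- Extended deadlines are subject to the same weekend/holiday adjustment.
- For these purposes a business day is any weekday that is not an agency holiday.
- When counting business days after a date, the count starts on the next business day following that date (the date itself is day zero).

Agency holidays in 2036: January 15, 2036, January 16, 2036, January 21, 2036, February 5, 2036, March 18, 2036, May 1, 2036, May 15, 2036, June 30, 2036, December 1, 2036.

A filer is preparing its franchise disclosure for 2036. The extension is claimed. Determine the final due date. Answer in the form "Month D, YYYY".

July 8, 2036

The statutory due date is June 7, 2036.
June 7, 2036 is a Saturday, so it moves to the next business day, June 9, 2036 (Monday).
Counting 20 further business days from June 9, 2036 reaches July 8, 2036.
Since July 8, 2036 is a Tuesday and not a holiday, the date is unchanged.
The final due date is July 8, 2036.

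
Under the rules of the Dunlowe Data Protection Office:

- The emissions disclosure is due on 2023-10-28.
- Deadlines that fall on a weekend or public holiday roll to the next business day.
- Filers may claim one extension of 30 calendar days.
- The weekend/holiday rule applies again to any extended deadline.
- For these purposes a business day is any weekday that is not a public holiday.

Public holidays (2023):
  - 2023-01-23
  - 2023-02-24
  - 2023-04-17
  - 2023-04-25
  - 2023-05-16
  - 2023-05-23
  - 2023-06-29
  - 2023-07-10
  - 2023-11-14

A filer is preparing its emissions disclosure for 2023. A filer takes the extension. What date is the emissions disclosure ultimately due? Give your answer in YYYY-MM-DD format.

The statutory due date is 2023-10-28.
2023-10-28 is a Saturday; the next business day is 2023-10-30 (Monday).
Add the 30 calendar-day extension to 2023-10-30: 2023-11-29.
2023-11-29 (Wednesday) is already a business day.
The final due date is 2023-11-29.

2023-11-29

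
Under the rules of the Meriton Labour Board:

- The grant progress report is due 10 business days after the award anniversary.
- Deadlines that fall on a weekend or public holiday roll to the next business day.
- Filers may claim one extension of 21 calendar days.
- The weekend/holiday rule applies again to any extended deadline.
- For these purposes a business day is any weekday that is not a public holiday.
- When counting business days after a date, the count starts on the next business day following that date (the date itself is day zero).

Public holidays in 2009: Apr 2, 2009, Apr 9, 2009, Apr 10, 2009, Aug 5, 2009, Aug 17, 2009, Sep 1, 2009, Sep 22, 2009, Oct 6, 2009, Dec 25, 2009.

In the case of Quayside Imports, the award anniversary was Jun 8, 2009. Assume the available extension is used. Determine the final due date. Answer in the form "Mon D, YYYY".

Jul 13, 2009

Counting 10 business days after Jun 8, 2009 (skipping weekends and listed holidays) reaches Jun 22, 2009.
Jun 22, 2009 is a Monday and not a listed holiday, so it stands.
The 21-calendar-day extension moves the deadline from Jun 22, 2009 to Jul 13, 2009.
Jul 13, 2009 falls on a Monday, which is a business day, so no adjustment is needed.
So the filing is due Jul 13, 2009.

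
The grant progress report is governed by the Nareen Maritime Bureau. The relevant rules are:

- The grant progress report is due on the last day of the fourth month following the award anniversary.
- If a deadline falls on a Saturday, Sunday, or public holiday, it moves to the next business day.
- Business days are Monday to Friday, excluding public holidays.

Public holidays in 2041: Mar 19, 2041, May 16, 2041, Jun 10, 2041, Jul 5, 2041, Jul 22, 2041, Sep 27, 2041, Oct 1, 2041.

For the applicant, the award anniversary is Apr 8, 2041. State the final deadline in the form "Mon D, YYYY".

4 months after Apr 8, 2041 falls in August 2041; the last day of that month is Aug 31, 2041.
Aug 31, 2041 falls on a Saturday. Rolling to the next business day gives Sep 2, 2041, a Monday.
Deadline: Sep 2, 2041.

Sep 2, 2041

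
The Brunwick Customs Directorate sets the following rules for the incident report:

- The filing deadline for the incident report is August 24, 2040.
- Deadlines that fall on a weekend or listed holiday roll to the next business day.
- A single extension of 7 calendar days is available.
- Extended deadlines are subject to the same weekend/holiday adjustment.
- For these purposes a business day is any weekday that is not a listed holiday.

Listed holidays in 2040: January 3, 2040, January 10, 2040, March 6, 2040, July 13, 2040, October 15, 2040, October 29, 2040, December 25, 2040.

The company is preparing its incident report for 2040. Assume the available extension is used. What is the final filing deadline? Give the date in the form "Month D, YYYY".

August 31, 2040

The stated deadline is August 24, 2040.
August 24, 2040 falls on a Friday, which is a business day, so no adjustment is needed.
Add the 7 calendar-day extension to August 24, 2040: August 31, 2040.
August 31, 2040 is a Friday and not a listed holiday, so it stands.
So the filing is due August 31, 2040.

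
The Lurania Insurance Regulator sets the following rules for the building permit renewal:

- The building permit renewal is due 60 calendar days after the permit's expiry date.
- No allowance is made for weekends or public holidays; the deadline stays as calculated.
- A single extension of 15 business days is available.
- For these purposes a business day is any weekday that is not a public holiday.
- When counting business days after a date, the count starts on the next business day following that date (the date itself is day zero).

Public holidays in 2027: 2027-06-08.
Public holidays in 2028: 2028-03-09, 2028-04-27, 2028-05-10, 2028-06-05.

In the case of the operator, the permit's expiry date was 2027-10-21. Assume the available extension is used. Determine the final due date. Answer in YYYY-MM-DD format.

2028-01-10

Adding 60 calendar days to 2027-10-21 gives 2027-12-20.
No adjustment is made for weekends or holidays, so 2027-12-20 stands.
Applying the 15-business-day extension: 15 business days after 2027-12-20 is 2028-01-10.
2028-01-10 falls on a Monday. The rules make no weekend/holiday allowance, so it remains 2028-01-10.
Final deadline: 2028-01-10.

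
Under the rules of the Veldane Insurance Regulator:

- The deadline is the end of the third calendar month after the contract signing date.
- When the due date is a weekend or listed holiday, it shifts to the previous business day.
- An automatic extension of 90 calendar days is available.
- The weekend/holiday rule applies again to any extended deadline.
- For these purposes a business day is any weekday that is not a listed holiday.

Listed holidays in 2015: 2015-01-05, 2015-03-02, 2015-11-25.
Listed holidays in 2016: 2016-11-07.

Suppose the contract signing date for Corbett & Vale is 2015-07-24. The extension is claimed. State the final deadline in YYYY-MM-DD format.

2016-01-28

3 months after 2015-07-24 is October 2015; that month ends on 2015-10-31.
2015-10-31 is a Saturday, so it moves to the preceding business day, 2015-10-30 (Friday).
Applying the 90-calendar-day extension: 2015-10-30 + 90 days = 2016-01-28.
Since 2016-01-28 is a Thursday and not a holiday, the date is unchanged.
The final due date is 2016-01-28.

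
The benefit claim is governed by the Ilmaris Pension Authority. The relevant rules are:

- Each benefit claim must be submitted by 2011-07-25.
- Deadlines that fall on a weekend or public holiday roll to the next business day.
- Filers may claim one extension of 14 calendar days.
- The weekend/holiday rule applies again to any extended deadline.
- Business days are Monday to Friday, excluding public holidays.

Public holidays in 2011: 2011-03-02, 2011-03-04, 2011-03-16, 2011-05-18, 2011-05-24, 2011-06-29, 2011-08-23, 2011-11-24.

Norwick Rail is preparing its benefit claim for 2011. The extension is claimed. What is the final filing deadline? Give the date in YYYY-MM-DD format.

The stated deadline is 2011-07-25.
2011-07-25 is a Monday and not a listed holiday, so it stands.
The 14-calendar-day extension moves the deadline from 2011-07-25 to 2011-08-08.
2011-08-08 (Monday) is already a business day.
Deadline: 2011-08-08.

2011-08-08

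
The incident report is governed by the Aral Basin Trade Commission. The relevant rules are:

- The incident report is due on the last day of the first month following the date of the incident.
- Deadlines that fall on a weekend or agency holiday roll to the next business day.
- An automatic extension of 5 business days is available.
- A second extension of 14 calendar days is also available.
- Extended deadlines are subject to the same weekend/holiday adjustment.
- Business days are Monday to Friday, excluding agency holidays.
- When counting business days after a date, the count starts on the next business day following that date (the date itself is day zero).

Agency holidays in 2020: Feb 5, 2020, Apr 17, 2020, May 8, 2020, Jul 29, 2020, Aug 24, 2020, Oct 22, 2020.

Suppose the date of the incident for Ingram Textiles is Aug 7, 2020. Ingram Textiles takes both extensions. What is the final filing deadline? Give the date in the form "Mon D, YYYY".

1 month after Aug 7, 2020 falls in September 2020; the last day of that month is Sep 30, 2020.
Sep 30, 2020 is a Wednesday and not a listed holiday, so it stands.
Counting 5 further business days from Sep 30, 2020 reaches Oct 7, 2020.
Oct 7, 2020 (Wednesday) is already a business day.
The 14-calendar-day extension moves the deadline from Oct 7, 2020 to Oct 21, 2020.
Since Oct 21, 2020 is a Wednesday and not a holiday, the date is unchanged.
Deadline: Oct 21, 2020.

Oct 21, 2020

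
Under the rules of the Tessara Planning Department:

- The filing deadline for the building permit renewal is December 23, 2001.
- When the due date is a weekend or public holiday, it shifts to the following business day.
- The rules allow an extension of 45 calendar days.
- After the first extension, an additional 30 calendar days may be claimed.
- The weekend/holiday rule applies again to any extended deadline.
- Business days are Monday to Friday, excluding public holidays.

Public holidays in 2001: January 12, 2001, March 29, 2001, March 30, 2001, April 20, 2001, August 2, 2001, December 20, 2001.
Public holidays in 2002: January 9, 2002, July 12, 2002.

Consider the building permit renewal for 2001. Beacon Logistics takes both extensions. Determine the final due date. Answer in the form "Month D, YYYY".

March 11, 2002

The statutory due date is December 23, 2001.
December 23, 2001 is a Sunday, so it moves to the next business day, December 24, 2001 (Monday).
Add the 45 calendar-day extension to December 24, 2001: February 7, 2002.
February 7, 2002 is a Thursday and not a listed holiday, so it stands.
With the 30-day extension, February 7, 2002 becomes March 9, 2002.
March 9, 2002 falls on a Saturday. Rolling to the next business day gives March 11, 2002, a Monday.
So the filing is due March 11, 2002.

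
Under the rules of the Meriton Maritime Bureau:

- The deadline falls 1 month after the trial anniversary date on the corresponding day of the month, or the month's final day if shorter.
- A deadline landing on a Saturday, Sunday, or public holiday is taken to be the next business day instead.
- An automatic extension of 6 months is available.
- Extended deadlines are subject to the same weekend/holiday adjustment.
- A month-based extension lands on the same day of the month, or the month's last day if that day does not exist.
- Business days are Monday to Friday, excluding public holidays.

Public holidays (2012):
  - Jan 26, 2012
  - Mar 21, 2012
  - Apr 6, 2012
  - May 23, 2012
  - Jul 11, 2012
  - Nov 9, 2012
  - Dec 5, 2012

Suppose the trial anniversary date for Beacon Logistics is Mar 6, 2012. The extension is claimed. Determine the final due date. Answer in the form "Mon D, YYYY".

1 month after Mar 6, 2012, on the same day of the month, is Apr 6, 2012.
Apr 6, 2012 falls on a listed holiday. Rolling to the next business day gives Apr 9, 2012, a Monday.
Applying the 6 months extension: 6 months after Apr 9, 2012 is Oct 9, 2012.
Oct 9, 2012 (Tuesday) is already a business day.
Deadline: Oct 9, 2012.

Oct 9, 2012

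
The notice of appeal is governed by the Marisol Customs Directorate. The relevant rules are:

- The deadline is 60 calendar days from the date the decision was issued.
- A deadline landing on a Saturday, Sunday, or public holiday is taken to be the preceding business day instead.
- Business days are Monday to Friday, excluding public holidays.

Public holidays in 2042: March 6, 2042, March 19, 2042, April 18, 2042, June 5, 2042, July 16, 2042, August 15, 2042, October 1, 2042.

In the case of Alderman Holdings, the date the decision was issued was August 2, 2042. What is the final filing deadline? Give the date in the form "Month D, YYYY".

September 30, 2042

60 calendar days after August 2, 2042 is October 1, 2042.
October 1, 2042 falls on a listed holiday. Rolling to the preceding business day gives September 30, 2042, a Tuesday.
The final due date is September 30, 2042.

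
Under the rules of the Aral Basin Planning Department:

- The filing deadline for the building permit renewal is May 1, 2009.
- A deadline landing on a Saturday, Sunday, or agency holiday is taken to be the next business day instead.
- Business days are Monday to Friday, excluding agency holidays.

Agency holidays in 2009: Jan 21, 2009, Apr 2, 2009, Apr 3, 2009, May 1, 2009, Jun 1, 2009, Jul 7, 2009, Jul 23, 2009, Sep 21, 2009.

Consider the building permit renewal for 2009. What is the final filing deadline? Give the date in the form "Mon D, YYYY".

The stated deadline is May 1, 2009.
Because May 1, 2009 is a listed holiday, the deadline becomes May 4, 2009 (Monday).
The final due date is May 4, 2009.

May 4, 2009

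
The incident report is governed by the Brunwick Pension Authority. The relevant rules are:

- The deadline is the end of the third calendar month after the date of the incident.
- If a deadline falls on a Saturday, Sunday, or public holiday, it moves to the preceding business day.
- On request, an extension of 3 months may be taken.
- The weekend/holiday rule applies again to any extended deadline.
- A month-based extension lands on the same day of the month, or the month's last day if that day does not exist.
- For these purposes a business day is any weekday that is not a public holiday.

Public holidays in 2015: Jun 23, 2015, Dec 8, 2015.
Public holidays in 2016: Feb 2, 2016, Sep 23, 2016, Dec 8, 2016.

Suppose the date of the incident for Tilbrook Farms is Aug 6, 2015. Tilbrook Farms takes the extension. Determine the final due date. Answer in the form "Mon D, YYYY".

Feb 29, 2016

3 months after Aug 6, 2015 falls in November 2015; the last day of that month is Nov 30, 2015.
Nov 30, 2015 is a Monday and not a listed holiday, so it stands.
Add 3 months to Nov 30, 2015: Feb 29, 2016 (day 30 does not exist in February, so the month's last day is used).
Since Feb 29, 2016 is a Monday and not a holiday, the date is unchanged.
Deadline: Feb 29, 2016.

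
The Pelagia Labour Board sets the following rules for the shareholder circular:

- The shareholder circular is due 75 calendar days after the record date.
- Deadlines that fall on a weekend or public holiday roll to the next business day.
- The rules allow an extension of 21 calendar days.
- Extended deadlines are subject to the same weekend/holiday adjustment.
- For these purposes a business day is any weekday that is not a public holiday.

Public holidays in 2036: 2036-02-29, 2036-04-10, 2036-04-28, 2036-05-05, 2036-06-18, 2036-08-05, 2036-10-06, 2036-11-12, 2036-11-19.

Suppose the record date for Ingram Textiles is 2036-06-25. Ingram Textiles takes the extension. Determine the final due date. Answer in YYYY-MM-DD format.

2036-09-29

Trigger date 2036-06-25 + 75 calendar days = 2036-09-08.
Since 2036-09-08 is a Monday and not a holiday, the date is unchanged.
The 21-calendar-day extension moves the deadline from 2036-09-08 to 2036-09-29.
2036-09-29 is a Monday and not a listed holiday, so it stands.
Final deadline: 2036-09-29.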